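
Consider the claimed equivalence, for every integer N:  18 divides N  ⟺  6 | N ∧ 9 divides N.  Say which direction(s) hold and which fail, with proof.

Both implications hold.

Forward direction. If 18 ∣ N, write N = 18q. Since 18 = 3·6, N = 6·(3q), so 6 ∣ N; and since 18 = 2·9, N = 9·(2q), so 9 ∣ N.

Converse. Suppose 6 ∣ N and 9 ∣ N. Any common multiple of 6 and 9 is a multiple of their lcm; here lcm(6, 9) = 6·9/gcd(6, 9) = 54/3 = 18, so 18 ∣ N.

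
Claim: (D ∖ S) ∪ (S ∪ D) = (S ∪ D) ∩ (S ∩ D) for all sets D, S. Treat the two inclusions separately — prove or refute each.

The sets are not equal: only the reverse inclusion holds.

(⟸) Let x ∈ (S ∪ D) ∩ (S ∩ D). Then x ∈ D ∩ S, from which x ∈ (D ∖ S) ∪ (S ∪ D).

(⟹) This inclusion fails. Take D = {1}, S = ∅; then 1 ∈ (D ∖ S) ∪ (S ∪ D) but 1 ∉ (S ∪ D) ∩ (S ∩ D).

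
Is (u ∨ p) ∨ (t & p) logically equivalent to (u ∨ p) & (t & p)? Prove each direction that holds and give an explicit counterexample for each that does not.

(←) Assume the antecedent. If t is true, the antecedent forces (t = T, u = F, p = T) or (t = T, u = T, p = T), and (u ∨ p) ∨ (t & p) holds there. If t is false, the antecedent cannot hold. Either way (u ∨ p) ∨ (t & p) holds.

(→) This fails. Under t = F, u = T, p = F, the left side is true but the right side is false.

The forward direction fails; the converse holds.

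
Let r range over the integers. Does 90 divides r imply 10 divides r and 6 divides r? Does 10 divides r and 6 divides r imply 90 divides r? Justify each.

The forward direction holds; the converse fails.

(→) If 90 ∣ r, write r = 90q. Since 90 = 9·10, r = 10·(9q), so 10 ∣ r; and since 90 = 15·6, r = 6·(15q), so 6 ∣ r.

(←) This fails: take r = 30. Both 10 ∣ 30 and 6 ∣ 30, yet 30 is not a multiple of 90 (since 30 = 0·90 + 30), so 90 ∤ 30.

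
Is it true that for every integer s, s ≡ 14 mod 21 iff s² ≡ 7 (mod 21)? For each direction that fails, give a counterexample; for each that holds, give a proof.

The forward direction holds; the converse fails.

(←) This fails: take s = 7. Then 7² = 49 ≡ 7 (mod 21), yet 7 ≡ 7 (mod 21), not 14.

(→) Suppose s ≡ 14 mod 21. Write s = 21j + 14. Then (21j + 14)² = 441j² + 588j + 196 = 21(21j² + 28j + 9) + 7, so s² ≡ 7 (mod 21).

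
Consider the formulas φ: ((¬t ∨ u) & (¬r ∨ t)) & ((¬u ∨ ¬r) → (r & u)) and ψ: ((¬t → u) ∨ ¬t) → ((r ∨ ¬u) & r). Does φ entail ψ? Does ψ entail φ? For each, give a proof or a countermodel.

(⇒) Assume the antecedent. If t is true, the antecedent forces (t = T, u = T, r = T), and the consequent holds there. If t is false, the antecedent cannot hold. Either way the consequent holds.

(⇐) This fails. Under t = F, u = F, r = T, the left side is false but the right side is true.

Not equivalent: only (⇒) holds.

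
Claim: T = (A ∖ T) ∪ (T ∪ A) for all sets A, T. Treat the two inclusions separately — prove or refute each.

Only the forward inclusion holds.

(⟹) Let x ∈ T. Then either x ∈ T and x ∉ A; or x ∈ A ∩ T. In each case x ∈ (A ∖ T) ∪ (T ∪ A), so T ⊆ (A ∖ T) ∪ (T ∪ A).

(⟸) This inclusion fails. Take A = {1}, T = ∅; then 1 ∈ (A ∖ T) ∪ (T ∪ A) but 1 ∉ T.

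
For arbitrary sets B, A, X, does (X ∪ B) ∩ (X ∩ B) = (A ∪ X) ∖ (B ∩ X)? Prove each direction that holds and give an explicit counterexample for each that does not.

(⊆) This inclusion fails. Take B = {1}, A = ∅, X = {1}; then 1 ∈ (X ∪ B) ∩ (X ∩ B) but 1 ∉ (A ∪ X) ∖ (B ∩ X).

(⊇) This inclusion fails. Take B = ∅, A = {1}, X = ∅; then 1 ∈ (A ∪ X) ∖ (B ∩ X) but 1 ∉ (X ∪ B) ∩ (X ∩ B).

Neither inclusion holds.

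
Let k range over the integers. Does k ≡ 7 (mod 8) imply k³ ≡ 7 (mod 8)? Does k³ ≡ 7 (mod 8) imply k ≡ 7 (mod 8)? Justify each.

(→) Suppose k ≡ 7 (mod 8). Write k = 8j + 7. Then (8j + 7)³ = 512j³ + 1344j² + 1176j + 343 = 8(64j³ + 168j² + 147j + 42) + 7, so k³ ≡ 7 (mod 8).

(←) For the converse, argue contrapositively. If k ≢ 7 (mod 8), then k is congruent to one of 0, 1, 2, 3, 4, 5, 6 modulo 8, and these give k³ ≡ 0, 1, 0, 3, 0, 5, 0 respectively — never 7.

Equivalent; both directions hold.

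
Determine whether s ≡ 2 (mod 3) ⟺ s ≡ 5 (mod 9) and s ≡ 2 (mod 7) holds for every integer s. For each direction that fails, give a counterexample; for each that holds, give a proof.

The forward direction fails; the converse holds.

(→) This fails: s = 2 gives 2 ≡ 2 (mod 3) but 2 ≡ 2 (mod 9), so the conjunction on the right does not hold.

(←) Conversely, if s ≡ 5 (mod 9) and s ≡ 2 (mod 7), then by the Chinese remainder theorem s ≡ 23 (mod 63). Since 23 ≡ 2 (mod 3) and 3 ∣ 63, we get s ≡ 2 (mod 3).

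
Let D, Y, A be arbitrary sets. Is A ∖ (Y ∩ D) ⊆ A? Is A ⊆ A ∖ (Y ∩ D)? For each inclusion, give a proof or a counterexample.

Only the forward inclusion holds.

(⊆) Let x ∈ A ∖ (Y ∩ D). Then either x ∈ A and x ∉ D, Y; or x ∈ D ∩ A and x ∉ Y; or x ∈ Y ∩ A and x ∉ D. In each case x ∈ A, so A ∖ (Y ∩ D) ⊆ A.

(⊇) This inclusion fails. Take D = {1}, Y = {1}, A = {1}; then 1 ∈ A but 1 ∉ A ∖ (Y ∩ D).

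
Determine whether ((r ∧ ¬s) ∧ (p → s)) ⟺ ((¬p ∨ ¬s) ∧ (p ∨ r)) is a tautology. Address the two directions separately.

[⇒] Assume the antecedent. If p is true, the antecedent cannot hold. If p is false, the antecedent forces (p = F, r = T, s = F), and (¬p ∨ ¬s) ∧ (p ∨ r) holds there. Either way (¬p ∨ ¬s) ∧ (p ∨ r) holds.

[⇐] This fails. Under p = T, r = F, s = F, the left side is false but the right side is true.

(⇒) holds; (⇐) fails.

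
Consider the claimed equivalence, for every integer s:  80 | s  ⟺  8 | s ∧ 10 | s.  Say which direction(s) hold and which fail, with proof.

Only the forward direction holds.

[⇐] This fails: take s = 40. Both 8 ∣ 40 and 10 ∣ 40, yet 40 is not a multiple of 80 (since 40 = 0·80 + 40), so 80 ∤ 40.

[⇒] If 80 ∣ s, write s = 80q. Since 80 = 10·8, s = 8·(10q), so 8 ∣ s; and since 80 = 8·10, s = 10·(8q), so 10 ∣ s.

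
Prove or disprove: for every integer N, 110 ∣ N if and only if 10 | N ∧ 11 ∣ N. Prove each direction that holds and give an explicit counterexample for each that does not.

Both directions hold; the statement is true.

(⟹) If 110 ∣ N, write N = 110q. Since 110 = 11·10, N = 10·(11q), so 10 ∣ N; and since 110 = 10·11, N = 11·(10q), so 11 ∣ N.

(⟸) Suppose 10 ∣ N and 11 ∣ N. Any common multiple of 10 and 11 is a multiple of their lcm; here gcd(10, 11) = 1, so lcm(10, 11) = 10·11 = 110, so 110 ∣ N.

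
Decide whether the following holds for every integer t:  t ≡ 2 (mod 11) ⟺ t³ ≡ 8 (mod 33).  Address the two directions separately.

(⇒) fails; (⇐) holds.

(→) This fails: take t = 13. Then 13 ≡ 2 (mod 11), but 13³ = 2197 ≡ 19 (mod 33), not 8.

(←) Conversely, the residues r modulo 33 with r³ ≡ 8 (mod 33) are exactly {2}, and each is ≡ 2 (mod 11).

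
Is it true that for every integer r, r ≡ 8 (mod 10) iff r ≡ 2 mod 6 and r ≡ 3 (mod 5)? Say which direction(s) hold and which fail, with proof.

(⟹) This fails: r = 18 gives 18 ≡ 8 (mod 10) but 18 ≡ 0 (mod 6), so the conjunction on the right does not hold.

(⟸) Conversely, if r ≡ 2 (mod 6) and r ≡ 3 (mod 5), then by the Chinese remainder theorem r ≡ 8 (mod 30). Since 8 ≡ 8 (mod 10) and 10 ∣ 30, we get r ≡ 8 (mod 10).

(⇒) fails; (⇐) holds.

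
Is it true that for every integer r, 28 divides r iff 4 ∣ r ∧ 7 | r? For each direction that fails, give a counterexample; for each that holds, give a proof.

The biconditional holds.

[⇒] If 28 ∣ r, write r = 28q. Since 28 = 7·4, r = 4·(7q), so 4 ∣ r; and since 28 = 4·7, r = 7·(4q), so 7 ∣ r.

[⇐] Suppose 4 ∣ r and 7 ∣ r. Any common multiple of 4 and 7 is a multiple of their lcm; here gcd(4, 7) = 1, so lcm(4, 7) = 4·7 = 28, so 28 ∣ r.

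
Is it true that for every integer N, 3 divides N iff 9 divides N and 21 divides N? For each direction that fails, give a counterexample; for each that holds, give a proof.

Only the reverse direction holds.

(⇐) Suppose 9 ∣ N and 21 ∣ N. Any common multiple of 9 and 21 is a multiple of their lcm; here lcm(9, 21) = 9·21/gcd(9, 21) = 189/3 = 63, so 63 ∣ N. Since 3 ∣ 63, it follows that 3 ∣ N.

(⇒) This fails: take N = 3. Certainly 3 ∣ 3, but 9 ∤ 3.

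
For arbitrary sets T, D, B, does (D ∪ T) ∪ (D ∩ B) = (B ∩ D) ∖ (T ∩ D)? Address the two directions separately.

(⟹) This inclusion fails. Take T = {1}, D = ∅, B = ∅; then 1 ∈ (D ∪ T) ∪ (D ∩ B) but 1 ∉ (B ∩ D) ∖ (T ∩ D).

(⟸) Let x ∈ (B ∩ D) ∖ (T ∩ D). Then x ∈ D ∩ B and x ∉ T, from which x ∈ (D ∪ T) ∪ (D ∩ B).

(⊆) fails; (⊇) holds.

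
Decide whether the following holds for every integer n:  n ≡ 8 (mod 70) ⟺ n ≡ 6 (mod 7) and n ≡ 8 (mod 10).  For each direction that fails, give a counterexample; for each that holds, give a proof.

Neither direction holds.

Forward direction. This fails: n = 8 gives 8 ≡ 8 (mod 70) but 8 ≡ 1 (mod 7), so the conjunction on the right does not hold.

Converse. This fails: n = 48 satisfies both congruences on the right (48 ≡ 6 mod 7 and 48 ≡ 8 mod 10) yet 48 ≡ 48 (mod 70), not 8.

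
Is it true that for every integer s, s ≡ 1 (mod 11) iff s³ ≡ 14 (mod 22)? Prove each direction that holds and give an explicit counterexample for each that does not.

Neither implication holds.

Forward direction. This fails: take s = 1. Then 1 ≡ 1 (mod 11), but 1³ = 1 ≡ 1 (mod 22), not 14.

Converse. This fails: take s = 20. Then 20³ = 8000 ≡ 14 (mod 22), yet 20 ≡ 9 (mod 11), not 1.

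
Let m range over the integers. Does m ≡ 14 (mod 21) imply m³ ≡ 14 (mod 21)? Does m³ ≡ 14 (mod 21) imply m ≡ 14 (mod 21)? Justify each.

(⟹) Suppose m ≡ 14 (mod 21). Write m = 21j + 14. Then (21j + 14)³ = 9261j³ + 18522j² + 12348j + 2744 = 21(441j³ + 882j² + 588j + 130) + 14, so m³ ≡ 14 (mod 21).

(⟸) Conversely, suppose m³ ≡ 14 (mod 21). The only residue r in {0, …, 20} with r³ ≡ 14 (mod 21) is r = 14, so m ≡ 14 (mod 21).

Equivalent; both directions hold.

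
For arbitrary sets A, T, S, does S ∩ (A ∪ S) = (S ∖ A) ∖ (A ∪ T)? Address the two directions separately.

Only the reverse inclusion holds.

(⊆) This inclusion fails. Take A = {1}, T = ∅, S = {1}; then 1 ∈ S ∩ (A ∪ S) but 1 ∉ (S ∖ A) ∖ (A ∪ T).

(⊇) Let x ∈ (S ∖ A) ∖ (A ∪ T). Then x ∈ S and x ∉ A, T, from which x ∈ S ∩ (A ∪ S).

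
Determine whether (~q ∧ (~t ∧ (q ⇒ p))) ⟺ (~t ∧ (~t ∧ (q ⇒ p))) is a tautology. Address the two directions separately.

(⇒) Assume the antecedent. If t is true, the antecedent cannot hold. If t is false, the antecedent forces (t = F, p = F, q = F) or (t = F, p = T, q = F), and ~t ∧ (~t ∧ (q ⇒ p)) holds there. Either way ~t ∧ (~t ∧ (q ⇒ p)) holds.

(⇐) This fails. Under t = F, p = T, q = T, the left side is false but the right side is true.

Not equivalent: only (⇒) holds.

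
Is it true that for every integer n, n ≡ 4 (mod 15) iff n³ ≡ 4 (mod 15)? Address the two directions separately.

The biconditional holds.

[⇒] Suppose n ≡ 4 (mod 15). Write n = 15j + 4. Then (15j + 4)³ = 3375j³ + 2700j² + 720j + 64 = 15(225j³ + 180j² + 48j + 4) + 4, so n³ ≡ 4 (mod 15).

[⇐] Conversely, suppose n³ ≡ 4 (mod 15). The only residue r in {0, …, 14} with r³ ≡ 4 (mod 15) is r = 4, so n ≡ 4 (mod 15).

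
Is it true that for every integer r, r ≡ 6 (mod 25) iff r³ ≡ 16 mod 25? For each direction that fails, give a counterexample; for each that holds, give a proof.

The biconditional holds.

(⇒) Suppose r ≡ 6 (mod 25). Write r = 25j + 6. Then (25j + 6)³ = 15625j³ + 11250j² + 2700j + 216 = 25(625j³ + 450j² + 108j + 8) + 16, so r³ ≡ 16 (mod 25).

(⇐) Conversely, suppose r³ ≡ 16 (mod 25). The only residue r in {0, …, 24} with r³ ≡ 16 (mod 25) is r = 6, so r ≡ 6 (mod 25).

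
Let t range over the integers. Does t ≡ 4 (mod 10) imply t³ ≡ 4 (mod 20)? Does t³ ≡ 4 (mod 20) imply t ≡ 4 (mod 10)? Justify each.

Both implications hold.

(⇒) Suppose t ≡ 4 (mod 10). Working modulo 20, t ∈ {4, 14}; for each such r, r³ ≡ 4 (mod 20).

(⇐) Conversely, the residues r modulo 20 with r³ ≡ 4 (mod 20) are exactly {4, 14}, and each is ≡ 4 (mod 10).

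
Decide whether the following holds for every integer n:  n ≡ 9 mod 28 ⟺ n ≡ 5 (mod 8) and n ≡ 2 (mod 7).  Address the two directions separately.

(⟸) If n ≡ 5 (mod 8) and n ≡ 2 (mod 7), then by the Chinese remainder theorem n ≡ 37 (mod 56). Since 37 ≡ 9 (mod 28) and 28 ∣ 56, we get n ≡ 9 (mod 28).

(⟹) This fails: n = 9 gives 9 ≡ 9 (mod 28) but 9 ≡ 1 (mod 8), so the conjunction on the right does not hold.

Only the reverse direction holds.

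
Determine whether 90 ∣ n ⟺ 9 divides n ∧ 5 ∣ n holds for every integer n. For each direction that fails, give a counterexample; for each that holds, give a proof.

(⇒) holds; (⇐) fails.

(⟹) If 90 ∣ n, write n = 90q. Since 90 = 10·9, n = 9·(10q), so 9 ∣ n; and since 90 = 18·5, n = 5·(18q), so 5 ∣ n.

(⟸) This fails: take n = 45. Both 9 ∣ 45 and 5 ∣ 45, yet 45 is not a multiple of 90 (since 45 = 0·90 + 45), so 90 ∤ 45.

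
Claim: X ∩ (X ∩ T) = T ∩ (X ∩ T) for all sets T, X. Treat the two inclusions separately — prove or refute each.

Both inclusions hold; the sets are equal.

Reverse inclusion. Let x ∈ T ∩ (X ∩ T). Then x ∈ T ∩ X, from which x ∈ X ∩ (X ∩ T).

Forward inclusion. Let x ∈ X ∩ (X ∩ T). Then x ∈ T ∩ X, from which x ∈ T ∩ (X ∩ T).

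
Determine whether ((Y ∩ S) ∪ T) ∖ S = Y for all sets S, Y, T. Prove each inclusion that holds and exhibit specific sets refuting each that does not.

Neither inclusion holds.

(⟹) This inclusion fails. Take S = ∅, Y = ∅, T = {1}; then 1 ∈ ((Y ∩ S) ∪ T) ∖ S but 1 ∉ Y.

(⟸) This inclusion fails. Take S = ∅, Y = {1}, T = ∅; then 1 ∈ Y but 1 ∉ ((Y ∩ S) ∪ T) ∖ S.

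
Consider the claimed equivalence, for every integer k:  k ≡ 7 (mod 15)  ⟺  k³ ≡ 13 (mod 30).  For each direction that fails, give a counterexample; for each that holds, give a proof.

(⇒) fails; (⇐) holds.

(⟸) The residues r modulo 30 with r³ ≡ 13 (mod 30) are exactly {7}, and each is ≡ 7 (mod 15).

(⟹) This fails: take k = 22. Then 22 ≡ 7 (mod 15), but 22³ = 10648 ≡ 28 (mod 30), not 13.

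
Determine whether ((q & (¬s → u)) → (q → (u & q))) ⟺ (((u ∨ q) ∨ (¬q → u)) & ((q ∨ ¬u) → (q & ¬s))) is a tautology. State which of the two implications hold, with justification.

(→) This fails. Under s = F, q = F, u = F, the left side is true but the right side is false.

(←) Assume the antecedent. If s is true, the antecedent forces (s = T, q = F, u = T), and (q & (¬s → u)) → (q → (u & q)) holds there. If s is false, (q & (¬s → u)) → (q → (u & q)) reduces to true regardless of the other variables. Either way (q & (¬s → u)) → (q → (u & q)) holds.

The forward direction fails; the converse holds.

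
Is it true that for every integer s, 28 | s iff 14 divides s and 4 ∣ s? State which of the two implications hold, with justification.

The biconditional holds.

(⟹) If 28 ∣ s, write s = 28q. Since 28 = 2·14, s = 14·(2q), so 14 ∣ s; and since 28 = 7·4, s = 4·(7q), so 4 ∣ s.

(⟸) Suppose 14 ∣ s and 4 ∣ s. Any common multiple of 14 and 4 is a multiple of their lcm; here lcm(14, 4) = 14·4/gcd(14, 4) = 56/2 = 28, so 28 ∣ s.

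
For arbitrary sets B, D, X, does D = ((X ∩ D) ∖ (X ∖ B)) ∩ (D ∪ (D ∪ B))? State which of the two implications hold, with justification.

The sets are not equal: only the reverse inclusion holds.

Forward inclusion. This inclusion fails. Take B = ∅, D = {1}, X = ∅; then 1 ∈ D but 1 ∉ ((X ∩ D) ∖ (X ∖ B)) ∩ (D ∪ (D ∪ B)).

Reverse inclusion. Let x ∈ ((X ∩ D) ∖ (X ∖ B)) ∩ (D ∪ (D ∪ B)). Then x ∈ B ∩ D ∩ X, from which x ∈ D.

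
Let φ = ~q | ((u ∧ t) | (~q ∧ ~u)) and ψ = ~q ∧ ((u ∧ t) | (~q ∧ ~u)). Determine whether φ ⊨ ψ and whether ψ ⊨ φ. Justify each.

Forward direction. This fails. Under t = F, q = F, u = T, the left side is true but the right side is false.

Converse. Assume the antecedent. If t is true, the antecedent forces (t = T, q = F, u = F) or (t = T, q = F, u = T), and ~q | ((u ∧ t) | (~q ∧ ~u)) holds there. If t is false, the antecedent forces (t = F, q = F, u = F), and ~q | ((u ∧ t) | (~q ∧ ~u)) holds there. Either way ~q | ((u ∧ t) | (~q ∧ ~u)) holds.

(⇒) fails; (⇐) holds.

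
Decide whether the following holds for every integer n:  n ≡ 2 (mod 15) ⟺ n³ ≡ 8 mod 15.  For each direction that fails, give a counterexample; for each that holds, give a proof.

Equivalent; both directions hold.

Converse. Suppose n³ ≡ 8 (mod 15). The only residue r in {0, …, 14} with r³ ≡ 8 (mod 15) is r = 2, so n ≡ 2 (mod 15).

Forward direction. Suppose n ≡ 2 (mod 15). Write n = 15j + 2. Then (15j + 2)³ = 3375j³ + 1350j² + 180j + 8 = 15(225j³ + 90j² + 12j) + 8, so n³ ≡ 8 (mod 15).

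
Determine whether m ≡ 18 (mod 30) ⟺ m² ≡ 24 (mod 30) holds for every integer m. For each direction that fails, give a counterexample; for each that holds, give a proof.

Not equivalent: only (⇒) holds.

Converse. This fails: take m = 12. Then 12² = 144 ≡ 24 (mod 30), yet 12 ≡ 12 (mod 30), not 18.

Forward direction. Suppose m ≡ 18 (mod 30). Write m = 30j + 18. Then (30j + 18)² = 900j² + 1080j + 324 = 30(30j² + 36j + 10) + 24, so m² ≡ 24 (mod 30).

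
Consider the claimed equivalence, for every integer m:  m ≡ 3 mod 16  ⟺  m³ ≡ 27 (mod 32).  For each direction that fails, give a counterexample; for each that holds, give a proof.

Only the reverse direction holds.

[⇒] This fails: take m = 19. Then 19 ≡ 3 (mod 16), but 19³ = 6859 ≡ 11 (mod 32), not 27.

[⇐] Conversely, the residues r modulo 32 with r³ ≡ 27 (mod 32) are exactly {3}, and each is ≡ 3 (mod 16).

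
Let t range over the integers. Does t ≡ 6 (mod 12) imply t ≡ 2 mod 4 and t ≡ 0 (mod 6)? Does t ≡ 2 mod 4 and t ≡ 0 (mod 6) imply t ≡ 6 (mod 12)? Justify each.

(⇒) Suppose t ≡ 6 (mod 12); write t = 12j + 6. Since 4 ∣ 12, reducing mod 4 gives t ≡ 6 ≡ 2 (mod 4); since 6 ∣ 12, reducing mod 6 gives t ≡ 6 ≡ 0 (mod 6).

(⇐) Conversely, if t ≡ 2 (mod 4) and t ≡ 0 (mod 6), then by the Chinese remainder theorem t ≡ 6 (mod 12). This is exactly t ≡ 6 (mod 12).

Both directions hold.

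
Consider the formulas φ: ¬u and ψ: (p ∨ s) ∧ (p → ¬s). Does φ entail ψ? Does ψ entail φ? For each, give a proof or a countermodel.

(⇒) fails and (⇐) fails.

(⟹) This fails. Under s = F, u = F, p = F, the left side is true but the right side is false.

(⟸) This fails. Under s = T, u = T, p = F, the left side is false but the right side is true.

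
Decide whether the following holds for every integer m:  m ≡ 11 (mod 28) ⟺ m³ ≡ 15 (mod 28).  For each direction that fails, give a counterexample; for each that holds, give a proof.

Forward direction. Suppose m ≡ 11 (mod 28). Write m = 28j + 11. Then (28j + 11)³ = 21952j³ + 25872j² + 10164j + 1331 = 28(784j³ + 924j² + 363j + 47) + 15, so m³ ≡ 15 (mod 28).

Converse. This fails: take m = 15. Then 15³ = 3375 ≡ 15 (mod 28), yet 15 ≡ 15 (mod 28), not 11.

Only the forward direction holds.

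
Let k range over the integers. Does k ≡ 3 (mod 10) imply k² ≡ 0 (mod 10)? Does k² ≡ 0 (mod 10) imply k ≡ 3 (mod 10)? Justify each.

(⇒) This fails: take k = 3. Then 3 ≡ 3 (mod 10), but 3² = 9 ≡ 9 (mod 10), not 0.

(⇐) This fails: take k = 0. Then 0² = 0 ≡ 0 (mod 10), yet 0 ≡ 0 (mod 10), not 3.

Neither implication holds.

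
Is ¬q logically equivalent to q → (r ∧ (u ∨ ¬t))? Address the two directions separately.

(→) Assume the antecedent. If q is true, the antecedent cannot hold. If q is false, q → (r ∧ (u ∨ ¬t)) reduces to true regardless of the other variables. Either way q → (r ∧ (u ∨ ¬t)) holds.

(←) This fails. Under t = F, u = F, r = T, q = T, the left side is false but the right side is true.

The forward direction holds; the converse fails.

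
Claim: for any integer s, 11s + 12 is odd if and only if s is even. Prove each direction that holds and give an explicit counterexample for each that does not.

Neither implication holds.

(⇒) This fails: s = 5 gives 11s + 12 = 67, which is odd, but 5 is odd, not even.

(⇐) This also fails: s = 2 is even, but 11s + 12 = 34 is even, not odd.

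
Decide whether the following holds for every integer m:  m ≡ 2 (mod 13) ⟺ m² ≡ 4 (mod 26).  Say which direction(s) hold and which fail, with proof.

(→) This fails: take m = 15. Then 15 ≡ 2 (mod 13), but 15² = 225 ≡ 17 (mod 26), not 4.

(←) This fails: take m = 24. Then 24² = 576 ≡ 4 (mod 26), yet 24 ≡ 11 (mod 13), not 2.

Neither implication holds.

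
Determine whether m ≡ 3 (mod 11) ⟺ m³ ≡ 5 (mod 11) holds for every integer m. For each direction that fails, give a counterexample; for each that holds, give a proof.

(←) For the converse, argue contrapositively. If m ≢ 3 (mod 11), then m is congruent to one of 0, 1, 2, 4, 5, 6, 7, 8, 9, 10 modulo 11, and these give m³ ≡ 0, 1, 8, 9, 4, 7, 2, 6, 3, 10 respectively — never 5.

(→) Suppose m ≡ 3 (mod 11). Write m = 11j + 3. Then (11j + 3)³ = 1331j³ + 1089j² + 297j + 27 = 11(121j³ + 99j² + 27j + 2) + 5, so m³ ≡ 5 (mod 11).

Both directions hold.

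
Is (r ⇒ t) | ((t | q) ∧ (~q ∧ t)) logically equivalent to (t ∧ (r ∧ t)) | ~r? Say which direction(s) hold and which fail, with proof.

(←) Assume the antecedent. If r is true, the antecedent forces (r = T, t = T, q = F) or (r = T, t = T, q = T), and (r ⇒ t) | ((t | q) ∧ (~q ∧ t)) holds there. If r is false, (r ⇒ t) | ((t | q) ∧ (~q ∧ t)) reduces to true regardless of the other variables. Either way (r ⇒ t) | ((t | q) ∧ (~q ∧ t)) holds.

(→) Assume the antecedent. If r is true, the antecedent forces (r = T, t = T, q = F) or (r = T, t = T, q = T), and (t ∧ (r ∧ t)) | ~r holds there. If r is false, (t ∧ (r ∧ t)) | ~r reduces to true regardless of the other variables. Either way (t ∧ (r ∧ t)) | ~r holds.

Both implications hold.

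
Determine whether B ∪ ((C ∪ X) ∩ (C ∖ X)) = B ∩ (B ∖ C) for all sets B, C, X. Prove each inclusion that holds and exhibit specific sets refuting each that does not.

(⊆) fails; (⊇) holds.

Forward inclusion. This inclusion fails. Take B = ∅, C = {1}, X = ∅; then 1 ∈ B ∪ ((C ∪ X) ∩ (C ∖ X)) but 1 ∉ B ∩ (B ∖ C).

Reverse inclusion. Let x ∈ B ∩ (B ∖ C). Then either x ∈ B and x ∉ C, X; or x ∈ B ∩ X and x ∉ C. In each case x ∈ B ∪ ((C ∪ X) ∩ (C ∖ X)), so B ∩ (B ∖ C) ⊆ B ∪ ((C ∪ X) ∩ (C ∖ X)).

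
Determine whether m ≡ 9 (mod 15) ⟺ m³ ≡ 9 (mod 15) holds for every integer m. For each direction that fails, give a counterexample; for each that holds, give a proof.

Forward direction. Suppose m ≡ 9 (mod 15). Write m = 15j + 9. Then (15j + 9)³ = 3375j³ + 6075j² + 3645j + 729 = 15(225j³ + 405j² + 243j + 48) + 9, so m³ ≡ 9 (mod 15).

Converse. Suppose m³ ≡ 9 (mod 15). The only residue r in {0, …, 14} with r³ ≡ 9 (mod 15) is r = 9, so m ≡ 9 (mod 15).

The biconditional holds.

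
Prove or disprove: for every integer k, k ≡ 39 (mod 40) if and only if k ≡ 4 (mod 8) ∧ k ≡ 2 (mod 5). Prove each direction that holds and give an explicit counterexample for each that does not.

(⇒) fails and (⇐) fails.

Forward direction. This fails: k = 39 gives 39 ≡ 39 (mod 40) but 39 ≡ 7 (mod 8), so the conjunction on the right does not hold.

Converse. This fails: k = 12 satisfies both congruences on the right (12 ≡ 4 mod 8 and 12 ≡ 2 mod 5) yet 12 ≡ 12 (mod 40), not 39.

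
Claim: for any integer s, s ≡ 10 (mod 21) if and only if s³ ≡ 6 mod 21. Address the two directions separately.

Both directions fail.

[⇒] This fails: take s = 10. Then 10 ≡ 10 (mod 21), but 10³ = 1000 ≡ 13 (mod 21), not 6.

[⇐] This fails: take s = 3. Then 3³ = 27 ≡ 6 (mod 21), yet 3 ≡ 3 (mod 21), not 10.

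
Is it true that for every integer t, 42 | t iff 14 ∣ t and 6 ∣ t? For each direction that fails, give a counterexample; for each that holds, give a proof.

Both directions hold; the statement is true.

(→) If 42 ∣ t, write t = 42q. Since 42 = 3·14, t = 14·(3q), so 14 ∣ t; and since 42 = 7·6, t = 6·(7q), so 6 ∣ t.

(←) Suppose 14 ∣ t and 6 ∣ t. Any common multiple of 14 and 6 is a multiple of their lcm; here lcm(14, 6) = 14·6/gcd(14, 6) = 84/2 = 42, so 42 ∣ t.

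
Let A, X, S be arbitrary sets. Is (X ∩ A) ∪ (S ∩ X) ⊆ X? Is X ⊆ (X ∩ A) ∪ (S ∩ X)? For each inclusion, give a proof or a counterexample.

The sets are not equal: only the forward inclusion holds.

(⟹) Let x ∈ (X ∩ A) ∪ (S ∩ X). Then either x ∈ A ∩ X and x ∉ S; or x ∈ X ∩ S and x ∉ A; or x ∈ A ∩ X ∩ S. In each case x ∈ X, so (X ∩ A) ∪ (S ∩ X) ⊆ X.

(⟸) This inclusion fails. Take A = ∅, X = {1}, S = ∅; then 1 ∈ X but 1 ∉ (X ∩ A) ∪ (S ∩ X).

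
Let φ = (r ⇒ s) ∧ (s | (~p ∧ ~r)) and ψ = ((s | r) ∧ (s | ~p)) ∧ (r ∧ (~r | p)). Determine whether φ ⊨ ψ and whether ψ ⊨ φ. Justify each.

The forward direction fails; the converse holds.

[⇒] This fails. Under s = F, r = F, p = F, the left side is true but the right side is false.

[⇐] Assume the antecedent. If s is true, (r ⇒ s) ∧ (s | (~p ∧ ~r)) reduces to true regardless of the other variables. If s is false, the antecedent cannot hold. Either way (r ⇒ s) ∧ (s | (~p ∧ ~r)) holds.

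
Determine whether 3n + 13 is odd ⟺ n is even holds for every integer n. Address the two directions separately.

(→) Suppose 3n + 13 is odd. Since 3 is odd, 3n and n have the same parity, so 3n + 13 ≡ n + 13 (mod 2). As 13 is odd, 3n + 13 is odd exactly when n is even. Thus n is even.

(←) Conversely, suppose n is even; write n = 2j. Then 3n + 13 = 3·(2j) + 13 = 2·3j + 13, which is odd.

Both directions hold; the statement is true.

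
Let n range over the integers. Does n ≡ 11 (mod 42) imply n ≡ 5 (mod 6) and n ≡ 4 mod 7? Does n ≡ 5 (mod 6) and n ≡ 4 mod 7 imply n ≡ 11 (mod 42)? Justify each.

(←) If n ≡ 5 (mod 6) and n ≡ 4 (mod 7), then by the Chinese remainder theorem n ≡ 11 (mod 42). This is exactly n ≡ 11 (mod 42).

(→) Suppose n ≡ 11 (mod 42); write n = 42j + 11. Since 6 ∣ 42, reducing mod 6 gives n ≡ 11 ≡ 5 (mod 6); since 7 ∣ 42, reducing mod 7 gives n ≡ 11 ≡ 4 (mod 7).

Both directions hold; the statement is true.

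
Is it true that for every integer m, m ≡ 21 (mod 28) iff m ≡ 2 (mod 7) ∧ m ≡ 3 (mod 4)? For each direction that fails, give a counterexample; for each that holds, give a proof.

Neither direction holds.

(⟹) This fails: m = 21 gives 21 ≡ 21 (mod 28) but 21 ≡ 0 (mod 7), so the conjunction on the right does not hold.

(⟸) This fails: m = 23 satisfies both congruences on the right (23 ≡ 2 mod 7 and 23 ≡ 3 mod 4) yet 23 ≡ 23 (mod 28), not 21.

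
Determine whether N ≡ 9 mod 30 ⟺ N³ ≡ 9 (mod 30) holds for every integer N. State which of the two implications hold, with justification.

The biconditional holds.

(⇒) Suppose N ≡ 9 mod 30. Write N = 30j + 9. Then (30j + 9)³ = 27000j³ + 24300j² + 7290j + 729 = 30(900j³ + 810j² + 243j + 24) + 9, so N³ ≡ 9 (mod 30).

(⇐) Conversely, suppose N³ ≡ 9 (mod 30). The only residue r in {0, …, 29} with r³ ≡ 9 (mod 30) is r = 9, so N ≡ 9 (mod 30).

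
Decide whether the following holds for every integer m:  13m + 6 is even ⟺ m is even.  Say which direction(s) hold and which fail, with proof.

(⟹) Suppose 13m + 6 is even. Since 13 is odd, 13m and m have the same parity, so 13m + 6 ≡ m + 6 (mod 2). As 6 is even, 13m + 6 is even exactly when m is even. Thus m is even.

(⟸) Conversely, suppose m is even; write m = 2j. Then 13m + 6 = 13·(2j) + 6 = 2·13j + 6, which is even.

The biconditional holds.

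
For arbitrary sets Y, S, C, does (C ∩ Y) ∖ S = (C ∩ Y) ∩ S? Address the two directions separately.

(⊆) This inclusion fails. Take Y = {1}, S = ∅, C = {1}; then 1 ∈ (C ∩ Y) ∖ S but 1 ∉ (C ∩ Y) ∩ S.

(⊇) This inclusion fails. Take Y = {1}, S = {1}, C = {1}; then 1 ∈ (C ∩ Y) ∩ S but 1 ∉ (C ∩ Y) ∖ S.

(⊆) fails and (⊇) fails.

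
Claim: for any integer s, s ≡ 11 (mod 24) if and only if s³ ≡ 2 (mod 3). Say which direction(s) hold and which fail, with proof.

(⇒) holds; (⇐) fails.

(⟹) Suppose s ≡ 11 (mod 24). Then s³ ≡ 11³ = 1331 (mod 24), and since 3 ∣ 24, also s³ ≡ 2 (mod 3).

(⟸) This fails: take s = 2. Then 2³ = 8 ≡ 2 (mod 3), yet 2 ≡ 2 (mod 24), not 11.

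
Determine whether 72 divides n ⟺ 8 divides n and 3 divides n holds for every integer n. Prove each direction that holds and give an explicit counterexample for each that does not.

(→) If 72 ∣ n, write n = 72q. Since 72 = 9·8, n = 8·(9q), so 8 ∣ n; and since 72 = 24·3, n = 3·(24q), so 3 ∣ n.

(←) This fails: take n = 24. Both 8 ∣ 24 and 3 ∣ 24, yet 24 is not a multiple of 72 (since 24 = 0·72 + 24), so 72 ∤ 24.

Only the forward direction holds.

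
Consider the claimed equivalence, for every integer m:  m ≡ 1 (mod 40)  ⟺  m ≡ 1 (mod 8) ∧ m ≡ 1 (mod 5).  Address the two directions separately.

(←) If m ≡ 1 (mod 8) and m ≡ 1 (mod 5), then by the Chinese remainder theorem m ≡ 1 (mod 40). This is exactly m ≡ 1 (mod 40).

(→) Suppose m ≡ 1 (mod 40); write m = 40j + 1. Since 8 ∣ 40, reducing mod 8 gives m ≡ 1 (mod 8); since 5 ∣ 40, reducing mod 5 gives m ≡ 1 (mod 5).

The biconditional holds.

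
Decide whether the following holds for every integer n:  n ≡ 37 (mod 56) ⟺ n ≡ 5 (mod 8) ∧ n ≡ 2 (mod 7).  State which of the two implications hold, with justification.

Both implications hold.

Forward direction. Suppose n ≡ 37 (mod 56); write n = 56j + 37. Since 8 ∣ 56, reducing mod 8 gives n ≡ 37 ≡ 5 (mod 8); since 7 ∣ 56, reducing mod 7 gives n ≡ 37 ≡ 2 (mod 7).

Converse. If n ≡ 5 (mod 8) and n ≡ 2 (mod 7), then by the Chinese remainder theorem n ≡ 37 (mod 56). This is exactly n ≡ 37 (mod 56).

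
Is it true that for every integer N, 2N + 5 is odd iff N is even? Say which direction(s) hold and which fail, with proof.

(→) This fails: take N = 7. Then 2N + 5 = 19, which is odd, yet N = 7 is odd, not even.

(←) Suppose N is even. Since 2 is even, 2N is even for every N, so 2N + 5 has the same parity as 5, which is odd. Hence 2N + 5 is odd.

The forward direction fails; the converse holds.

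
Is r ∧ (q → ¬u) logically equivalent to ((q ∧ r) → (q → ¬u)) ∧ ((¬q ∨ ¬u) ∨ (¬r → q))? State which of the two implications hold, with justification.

Converse. This fails. Under r = F, u = F, q = F, the left side is false but the right side is true.

Forward direction. Assume the antecedent. If u is true, the antecedent forces (r = T, u = T, q = F), and the consequent holds there. If u is false, the consequent reduces to true regardless of the other variables. Either way the consequent holds.

(⇒) holds; (⇐) fails.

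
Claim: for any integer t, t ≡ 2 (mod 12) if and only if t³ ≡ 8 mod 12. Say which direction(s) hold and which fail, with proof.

Not equivalent: only (⇒) holds.

(⟹) Suppose t ≡ 2 (mod 12). Write t = 12j + 2. Then (12j + 2)³ = 1728j³ + 864j² + 144j + 8 = 12(144j³ + 72j² + 12j) + 8, so t³ ≡ 8 (mod 12).

(⟸) This fails: take t = 8. Then 8³ = 512 ≡ 8 (mod 12), yet 8 ≡ 8 (mod 12), not 2.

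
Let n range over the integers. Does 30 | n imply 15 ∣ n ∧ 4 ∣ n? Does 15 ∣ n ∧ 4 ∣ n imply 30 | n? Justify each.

(⇒) fails; (⇐) holds.

[⇒] This fails: take n = 30. Certainly 30 ∣ 30, but 4 ∤ 30.

[⇐] Suppose 15 ∣ n and 4 ∣ n. Any common multiple of 15 and 4 is a multiple of their lcm; here gcd(15, 4) = 1, so lcm(15, 4) = 15·4 = 60, so 60 ∣ n. Since 30 ∣ 60, it follows that 30 ∣ n.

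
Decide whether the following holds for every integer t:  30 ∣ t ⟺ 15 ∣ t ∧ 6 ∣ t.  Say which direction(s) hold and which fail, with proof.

The biconditional holds.

Forward direction. If 30 ∣ t, write t = 30q. Since 30 = 2·15, t = 15·(2q), so 15 ∣ t; and since 30 = 5·6, t = 6·(5q), so 6 ∣ t.

Converse. Suppose 15 ∣ t and 6 ∣ t. Any common multiple of 15 and 6 is a multiple of their lcm; here lcm(15, 6) = 15·6/gcd(15, 6) = 90/3 = 30, so 30 ∣ t.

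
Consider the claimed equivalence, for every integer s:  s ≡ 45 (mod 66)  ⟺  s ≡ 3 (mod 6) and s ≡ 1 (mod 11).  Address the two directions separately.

Both directions hold.

Forward direction. Suppose s ≡ 45 (mod 66); write s = 66j + 45. Since 6 ∣ 66, reducing mod 6 gives s ≡ 45 ≡ 3 (mod 6); since 11 ∣ 66, reducing mod 11 gives s ≡ 45 ≡ 1 (mod 11).

Converse. If s ≡ 3 (mod 6) and s ≡ 1 (mod 11), then by the Chinese remainder theorem s ≡ 45 (mod 66). This is exactly s ≡ 45 (mod 66).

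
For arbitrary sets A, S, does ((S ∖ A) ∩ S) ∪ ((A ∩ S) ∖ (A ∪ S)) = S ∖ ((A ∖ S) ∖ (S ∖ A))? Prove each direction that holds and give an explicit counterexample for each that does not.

(⊆) holds; (⊇) fails.

Forward inclusion. Let x ∈ ((S ∖ A) ∩ S) ∪ ((A ∩ S) ∖ (A ∪ S)). Then x ∈ S and x ∉ A, from which x ∈ S ∖ ((A ∖ S) ∖ (S ∖ A)).

Reverse inclusion. This inclusion fails. Take A = {1}, S = {1}; then 1 ∈ S ∖ ((A ∖ S) ∖ (S ∖ A)) but 1 ∉ ((S ∖ A) ∩ S) ∪ ((A ∩ S) ∖ (A ∪ S)).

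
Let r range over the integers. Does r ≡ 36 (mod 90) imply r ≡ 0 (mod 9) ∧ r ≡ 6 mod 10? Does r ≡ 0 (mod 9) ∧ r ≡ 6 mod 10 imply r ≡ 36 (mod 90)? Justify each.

(⟹) Suppose r ≡ 36 (mod 90); write r = 90j + 36. Since 9 ∣ 90, reducing mod 9 gives r ≡ 36 ≡ 0 (mod 9); since 10 ∣ 90, reducing mod 10 gives r ≡ 36 ≡ 6 (mod 10).

(⟸) Conversely, if r ≡ 0 (mod 9) and r ≡ 6 (mod 10), then by the Chinese remainder theorem r ≡ 36 (mod 90). This is exactly r ≡ 36 (mod 90).

Equivalent; both directions hold.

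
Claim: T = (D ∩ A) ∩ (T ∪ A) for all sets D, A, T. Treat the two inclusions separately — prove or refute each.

(⟹) This inclusion fails. Take D = ∅, A = ∅, T = {1}; then 1 ∈ T but 1 ∉ (D ∩ A) ∩ (T ∪ A).

(⟸) This inclusion fails. Take D = {1}, A = {1}, T = ∅; then 1 ∈ (D ∩ A) ∩ (T ∪ A) but 1 ∉ T.

Neither inclusion holds.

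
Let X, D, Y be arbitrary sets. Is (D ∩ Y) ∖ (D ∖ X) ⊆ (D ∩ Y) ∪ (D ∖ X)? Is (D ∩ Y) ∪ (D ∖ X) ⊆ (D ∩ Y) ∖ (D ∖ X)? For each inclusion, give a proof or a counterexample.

(⟹) Let x ∈ (D ∩ Y) ∖ (D ∖ X). Then x ∈ X ∩ D ∩ Y, from which x ∈ (D ∩ Y) ∪ (D ∖ X).

(⟸) This inclusion fails. Take X = ∅, D = {1}, Y = ∅; then 1 ∈ (D ∩ Y) ∪ (D ∖ X) but 1 ∉ (D ∩ Y) ∖ (D ∖ X).

(⊆) holds; (⊇) fails.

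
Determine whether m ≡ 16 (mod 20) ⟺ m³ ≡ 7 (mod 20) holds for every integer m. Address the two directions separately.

Neither implication holds.

[⇒] This fails: take m = 16. Then 16 ≡ 16 (mod 20), but 16³ = 4096 ≡ 16 (mod 20), not 7.

[⇐] This fails: take m = 3. Then 3³ = 27 ≡ 7 (mod 20), yet 3 ≡ 3 (mod 20), not 16.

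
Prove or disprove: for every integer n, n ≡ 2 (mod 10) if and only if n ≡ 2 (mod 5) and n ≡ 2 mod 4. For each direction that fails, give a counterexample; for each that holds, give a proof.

(←) If n ≡ 2 (mod 5) and n ≡ 2 (mod 4), then by the Chinese remainder theorem n ≡ 2 (mod 20). Since 2 ≡ 2 (mod 10) and 10 ∣ 20, we get n ≡ 2 (mod 10).

(→) This fails: n = 12 gives 12 ≡ 2 (mod 10) but 12 ≡ 0 (mod 4), so the conjunction on the right does not hold.

Not equivalent: only (⇐) holds.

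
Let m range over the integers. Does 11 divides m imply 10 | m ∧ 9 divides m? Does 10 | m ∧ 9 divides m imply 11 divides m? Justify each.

(→) This fails: take m = 11. Certainly 11 ∣ 11, but 10 ∤ 11.

(←) This fails: take m = 90. Both 10 ∣ 90 and 9 ∣ 90, yet 90 is not a multiple of 11 (since 90 = 8·11 + 2), so 11 ∤ 90.

Both directions fail.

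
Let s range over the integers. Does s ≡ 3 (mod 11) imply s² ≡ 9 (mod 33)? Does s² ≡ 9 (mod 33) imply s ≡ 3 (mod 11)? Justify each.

[⇒] This fails: take s = 14. Then 14 ≡ 3 (mod 11), but 14² = 196 ≡ 31 (mod 33), not 9.

[⇐] This fails: take s = 30. Then 30² = 900 ≡ 9 (mod 33), yet 30 ≡ 8 (mod 11), not 3.

Both directions fail.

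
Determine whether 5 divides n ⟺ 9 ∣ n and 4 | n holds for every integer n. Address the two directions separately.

(⟹) This fails: take n = 5. Certainly 5 ∣ 5, but 9 ∤ 5.

(⟸) This fails: take n = 36. Both 9 ∣ 36 and 4 ∣ 36, yet 36 is not a multiple of 5 (since 36 = 7·5 + 1), so 5 ∤ 36.

Both directions fail.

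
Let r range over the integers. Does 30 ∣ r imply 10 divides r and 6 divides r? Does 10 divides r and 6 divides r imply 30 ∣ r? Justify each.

(⇒) If 30 ∣ r, write r = 30q. Since 30 = 3·10, r = 10·(3q), so 10 ∣ r; and since 30 = 5·6, r = 6·(5q), so 6 ∣ r.

(⇐) Suppose 10 ∣ r and 6 ∣ r. Any common multiple of 10 and 6 is a multiple of their lcm; here lcm(10, 6) = 10·6/gcd(10, 6) = 60/2 = 30, so 30 ∣ r.

Both directions hold; the statement is true.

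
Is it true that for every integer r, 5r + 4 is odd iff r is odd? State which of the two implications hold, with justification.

[⇒] Suppose 5r + 4 is odd. Since 5 is odd, 5r and r have the same parity, so 5r + 4 ≡ r + 4 (mod 2). As 4 is even, 5r + 4 is odd exactly when r is odd. Thus r is odd.

[⇐] Conversely, suppose r is odd; write r = 2j + 1. Then 5r + 4 = 5·(2j + 1) + 4 = 2·5j + 9, which is odd.

Both implications hold.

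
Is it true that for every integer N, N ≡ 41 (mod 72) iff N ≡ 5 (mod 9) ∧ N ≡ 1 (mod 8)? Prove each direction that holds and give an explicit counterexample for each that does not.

Equivalent; both directions hold.

(⟹) Suppose N ≡ 41 (mod 72); write N = 72j + 41. Since 9 ∣ 72, reducing mod 9 gives N ≡ 41 ≡ 5 (mod 9); since 8 ∣ 72, reducing mod 8 gives N ≡ 41 ≡ 1 (mod 8).

(⟸) Conversely, if N ≡ 5 (mod 9) and N ≡ 1 (mod 8), then by the Chinese remainder theorem N ≡ 41 (mod 72). This is exactly N ≡ 41 (mod 72).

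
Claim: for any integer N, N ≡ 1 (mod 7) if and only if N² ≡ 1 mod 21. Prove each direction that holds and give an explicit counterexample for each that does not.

(⇒) This fails: take N = 15. Then 15 ≡ 1 (mod 7), but 15² = 225 ≡ 15 (mod 21), not 1.

(⇐) This fails: take N = 13. Then 13² = 169 ≡ 1 (mod 21), yet 13 ≡ 6 (mod 7), not 1.

Neither direction holds.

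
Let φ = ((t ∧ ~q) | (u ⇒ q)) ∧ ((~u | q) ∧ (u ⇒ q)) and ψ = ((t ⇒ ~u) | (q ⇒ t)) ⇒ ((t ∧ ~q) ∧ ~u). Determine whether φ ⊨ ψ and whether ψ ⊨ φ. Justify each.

[⇒] This fails. Under u = F, t = F, q = F, the left side is true but the right side is false.

[⇐] Assume the antecedent. If u is true, the antecedent cannot hold. If u is false, the consequent reduces to true regardless of the other variables. Either way the consequent holds.

Not equivalent: only (⇐) holds.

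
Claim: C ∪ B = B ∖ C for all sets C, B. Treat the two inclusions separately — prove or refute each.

(⊇) Let x ∈ B ∖ C. Then x ∈ B and x ∉ C, from which x ∈ C ∪ B.

(⊆) This inclusion fails. Take C = {1}, B = ∅; then 1 ∈ C ∪ B but 1 ∉ B ∖ C.

The sets are not equal: only the reverse inclusion holds.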